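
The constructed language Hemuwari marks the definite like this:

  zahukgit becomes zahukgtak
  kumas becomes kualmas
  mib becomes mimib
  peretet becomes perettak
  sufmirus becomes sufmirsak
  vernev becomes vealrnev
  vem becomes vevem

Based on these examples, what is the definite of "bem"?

bebem

kumas and sufmirus both end in -s yet inflect differently (kualmas, sufmirsak), so the final letter is not what conditions the rule; the number of vowels is.
"bem" has 1 vowel. The stems with 1 vowel (vem → vevem, mib → mimib) repeat the first consonant+vowel as a prefix.
The other patterns: stems with 2 vowels insert -al- after the first vowel; stems with 3 vowels delete the last vowel and add -ak.
So bem → bebem.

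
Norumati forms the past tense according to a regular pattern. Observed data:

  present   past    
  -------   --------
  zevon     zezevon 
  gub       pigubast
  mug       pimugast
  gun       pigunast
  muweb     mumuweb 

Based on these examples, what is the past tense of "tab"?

pitabast

"tab" has 1 vowel. The stems with 1 vowel (gub → pigubast, gun → pigunast, mug → pimugast) add pi- … -ast around the stem.
So tab → pitabast.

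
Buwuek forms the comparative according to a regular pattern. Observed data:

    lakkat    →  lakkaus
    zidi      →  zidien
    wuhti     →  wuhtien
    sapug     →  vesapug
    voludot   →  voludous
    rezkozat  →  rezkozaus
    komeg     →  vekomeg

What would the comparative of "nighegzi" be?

"nighegzi" ends in -i. The stems ending in -i (wuhti → wuhtien, zidi → zidien) add -en.
So nighegzi → nighegzien.

nighegzien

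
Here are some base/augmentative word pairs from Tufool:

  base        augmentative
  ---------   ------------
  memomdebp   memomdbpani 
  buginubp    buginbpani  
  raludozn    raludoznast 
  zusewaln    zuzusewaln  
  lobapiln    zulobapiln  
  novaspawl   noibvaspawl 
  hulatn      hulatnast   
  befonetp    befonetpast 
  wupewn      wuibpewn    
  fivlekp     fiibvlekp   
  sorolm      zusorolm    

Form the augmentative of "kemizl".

kemizlast

lobapiln and raludozn both end in -n yet inflect differently (zulobapiln, raludoznast), so the final letter is not what conditions the rule; the second-to-last letter is.
"kemizl" has second-to-last letter 'z'. The one such stem in the data (raludozn → raludoznast) adds -ast, so the same rule applies.
The other patterns: stems whose second-to-last letter is 'l' add the prefix zu-; stems whose second-to-last letter is 'b' delete the last vowel and add -ani; stems whose second-to-last letter is 'k' or 'w' insert -ib- after the first vowel.
So kemizl → kemizlast.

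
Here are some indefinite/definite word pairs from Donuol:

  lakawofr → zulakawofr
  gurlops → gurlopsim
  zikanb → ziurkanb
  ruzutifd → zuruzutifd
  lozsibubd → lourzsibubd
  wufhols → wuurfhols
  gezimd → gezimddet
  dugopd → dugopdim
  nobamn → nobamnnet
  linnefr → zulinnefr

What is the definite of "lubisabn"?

dugopd and gezimd both end in -d yet inflect differently (dugopdim, gezimddet), so the final letter is not what conditions the rule; the second-to-last letter is.
"lubisabn" has second-to-last letter 'b'. The one such stem in the data (lozsibubd → lourzsibubd) inserts -ur- after the first vowel (as do wufhols, zikanb), so the same rule applies.
The other patterns: stems whose second-to-last letter is 'p' add -im; stems whose second-to-last letter is 'm' double the final consonant and add -et; stems whose second-to-last letter is 'f' add the prefix zu-.
So lubisabn → luurbisabn.

luurbisabn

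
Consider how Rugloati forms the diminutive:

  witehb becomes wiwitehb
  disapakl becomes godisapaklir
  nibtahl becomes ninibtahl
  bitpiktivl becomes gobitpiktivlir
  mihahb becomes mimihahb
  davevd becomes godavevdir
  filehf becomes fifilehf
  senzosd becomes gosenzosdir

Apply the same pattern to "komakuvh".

gokomakuvhir

nibtahl and disapakl both end in -l yet inflect differently (ninibtahl, godisapaklir), so the final letter is not what conditions the rule; the second-to-last letter is.
"komakuvh" has second-to-last letter 'v'. The stems whose second-to-last letter is 'v' (davevd → godavevdir, bitpiktivl → gobitpiktivlir) add go- … -ir around the stem.
So komakuvh → gokomakuvhir.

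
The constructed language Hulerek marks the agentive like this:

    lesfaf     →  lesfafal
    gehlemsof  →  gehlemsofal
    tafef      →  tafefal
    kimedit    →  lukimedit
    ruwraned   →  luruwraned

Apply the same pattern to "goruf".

tafef and ruwraned both have last vowel 'e' yet inflect differently (tafefal, luruwraned), so the last vowel is not what conditions the rule; the final letter is.
"goruf" ends in -f. The stems ending in -f (lesfaf → lesfafal, gehlemsof → gehlemsofal, tafef → tafefal) add -al.
The other pattern: stems ending in -d or -t add the prefix lu-.
So goruf → gorufal.

gorufal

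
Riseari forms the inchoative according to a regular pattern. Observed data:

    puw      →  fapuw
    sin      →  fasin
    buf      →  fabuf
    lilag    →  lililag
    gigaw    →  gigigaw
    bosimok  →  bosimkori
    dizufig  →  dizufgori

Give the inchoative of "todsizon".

puw and gigaw both end in -w yet inflect differently (fapuw, gigigaw), so the final letter is not what conditions the rule; the number of vowels is.
"todsizon" has 3 vowels. The stems with 3 vowels (bosimok → bosimkori, dizufig → dizufgori) delete the last vowel and add -ori.
So todsizon → todsiznori.

todsiznori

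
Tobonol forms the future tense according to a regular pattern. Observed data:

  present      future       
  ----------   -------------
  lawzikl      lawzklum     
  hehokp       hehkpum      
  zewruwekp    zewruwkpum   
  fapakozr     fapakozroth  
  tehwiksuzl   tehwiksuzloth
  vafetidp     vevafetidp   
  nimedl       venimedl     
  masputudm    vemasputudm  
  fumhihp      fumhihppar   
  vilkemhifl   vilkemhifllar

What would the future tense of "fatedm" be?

lawzikl and tehwiksuzl both end in -l yet inflect differently (lawzklum, tehwiksuzloth), so the final letter is not what conditions the rule; the second-to-last letter is.
"fatedm" has second-to-last letter 'd'. The stems whose second-to-last letter is 'd' (vafetidp → vevafetidp, nimedl → venimedl, masputudm → vemasputudm) add the prefix ve-.
So fatedm → vefatedm.

vefatedm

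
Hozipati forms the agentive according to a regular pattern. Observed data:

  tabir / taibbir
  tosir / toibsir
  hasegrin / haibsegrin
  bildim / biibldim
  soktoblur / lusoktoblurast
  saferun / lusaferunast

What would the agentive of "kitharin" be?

kiibtharin

tabir and soktoblur both end in -r yet inflect differently (taibbir, lusoktoblurast), so the final letter is not what conditions the rule; the last vowel is.
"kitharin" has last vowel 'i'. The stems whose last vowel is 'i' (tabir → taibbir, tosir → toibsir, hasegrin → haibsegrin) insert -ib- after the first vowel.
The other pattern: stems whose last vowel is 'u' add lu- … -ast around the stem.
So kitharin → kiibtharin.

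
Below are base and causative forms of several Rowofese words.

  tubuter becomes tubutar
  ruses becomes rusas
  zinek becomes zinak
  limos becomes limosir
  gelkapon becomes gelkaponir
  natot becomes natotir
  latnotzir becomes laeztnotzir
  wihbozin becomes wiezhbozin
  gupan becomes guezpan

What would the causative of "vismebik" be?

viezsmebik

"vismebik" has last vowel 'i'. The stems whose last vowel is 'i' (latnotzir → laeztnotzir, wihbozin → wiezhbozin) insert -ez- after the first vowel.
The other patterns: stems whose last vowel is 'e' change the last vowel to 'a'; stems whose last vowel is 'o' add -ir.
So vismebik → viezsmebik.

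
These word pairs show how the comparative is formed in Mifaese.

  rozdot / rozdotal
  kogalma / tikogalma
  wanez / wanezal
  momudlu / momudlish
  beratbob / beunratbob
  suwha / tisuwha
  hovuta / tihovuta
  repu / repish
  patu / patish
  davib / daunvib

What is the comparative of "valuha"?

tivaluha

"valuha" ends in -a. The stems ending in -a (kogalma → tikogalma, suwha → tisuwha, hovuta → tihovuta) add the prefix ti-.
So valuha → tivaluha.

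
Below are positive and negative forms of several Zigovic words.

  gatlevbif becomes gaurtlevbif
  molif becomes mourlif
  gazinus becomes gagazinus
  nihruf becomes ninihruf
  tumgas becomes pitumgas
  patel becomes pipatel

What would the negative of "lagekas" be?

pilagekas

"lagekas" has last vowel 'a'. The one such stem in the data (tumgas → pitumgas) adds the prefix pi-, so the same rule applies.
The other patterns: stems whose last vowel is 'i' insert -ur- after the first vowel; stems whose last vowel is 'u' repeat the first consonant+vowel as a prefix.
So lagekas → pilagekas.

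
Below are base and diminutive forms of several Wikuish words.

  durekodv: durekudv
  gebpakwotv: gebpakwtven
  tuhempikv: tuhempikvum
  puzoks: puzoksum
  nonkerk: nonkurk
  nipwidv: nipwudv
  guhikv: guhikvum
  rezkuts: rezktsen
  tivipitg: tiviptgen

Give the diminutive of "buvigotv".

nipwidv and tuhempikv both end in -v yet inflect differently (nipwudv, tuhempikvum), so the final letter is not what conditions the rule; the second-to-last letter is.
"buvigotv" has second-to-last letter 't'. The stems whose second-to-last letter is 't' (tivipitg → tiviptgen, gebpakwotv → gebpakwtven, rezkuts → rezktsen) delete the last vowel and add -en.
So buvigotv → buvigtven.

buvigtven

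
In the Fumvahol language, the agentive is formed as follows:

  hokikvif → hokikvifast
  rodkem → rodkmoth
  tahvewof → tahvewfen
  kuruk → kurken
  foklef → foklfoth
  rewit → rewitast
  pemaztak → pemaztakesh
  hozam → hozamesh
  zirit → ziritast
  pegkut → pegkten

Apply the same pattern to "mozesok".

mozesken

"mozesok" has last vowel 'o'. The one such stem in the data (tahvewof → tahvewfen) deletes the last vowel and adds -en (as do kuruk, pegkut), so the same rule applies.
So mozesok → mozesken.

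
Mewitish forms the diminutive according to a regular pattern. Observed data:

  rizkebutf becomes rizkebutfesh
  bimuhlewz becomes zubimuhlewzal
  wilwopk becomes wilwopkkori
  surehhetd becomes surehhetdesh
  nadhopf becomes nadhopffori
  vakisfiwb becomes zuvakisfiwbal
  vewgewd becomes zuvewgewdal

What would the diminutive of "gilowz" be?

"gilowz" has second-to-last letter 'w'. The stems whose second-to-last letter is 'w' (vewgewd → zuvewgewdal, vakisfiwb → zuvakisfiwbal, bimuhlewz → zubimuhlewzal) add zu- … -al around the stem.
The other patterns: stems whose second-to-last letter is 'p' double the final consonant and add -ori; stems whose second-to-last letter is 't' add -esh.
So gilowz → zugilowzal.

zugilowzal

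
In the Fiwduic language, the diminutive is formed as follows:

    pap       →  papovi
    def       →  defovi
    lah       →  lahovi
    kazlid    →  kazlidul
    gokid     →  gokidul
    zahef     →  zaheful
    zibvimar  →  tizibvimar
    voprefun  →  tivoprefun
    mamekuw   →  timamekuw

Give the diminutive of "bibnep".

bibnepul

def and zahef both end in -f yet inflect differently (defovi, zaheful), so the final letter is not what conditions the rule; the number of vowels is.
"bibnep" has 2 vowels. The stems with 2 vowels (kazlid → kazlidul, gokid → gokidul, zahef → zaheful) add -ul.
The other patterns: stems with 1 vowel add -ovi; stems with 3 vowels add the prefix ti-.
So bibnep → bibnepul.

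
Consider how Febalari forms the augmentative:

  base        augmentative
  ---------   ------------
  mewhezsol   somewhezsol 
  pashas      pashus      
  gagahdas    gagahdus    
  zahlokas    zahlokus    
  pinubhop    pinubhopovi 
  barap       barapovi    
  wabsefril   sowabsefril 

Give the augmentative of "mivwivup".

mivwivupovi

mewhezsol and pinubhop both have last vowel 'o' yet inflect differently (somewhezsol, pinubhopovi), so the last vowel is not what conditions the rule; the final letter is.
"mivwivup" ends in -p. The stems ending in -p (pinubhop → pinubhopovi, barap → barapovi) add -ovi.
The other patterns: stems ending in -s change the last vowel to 'u'; stems ending in -l add the prefix so-.
So mivwivup → mivwivupovi.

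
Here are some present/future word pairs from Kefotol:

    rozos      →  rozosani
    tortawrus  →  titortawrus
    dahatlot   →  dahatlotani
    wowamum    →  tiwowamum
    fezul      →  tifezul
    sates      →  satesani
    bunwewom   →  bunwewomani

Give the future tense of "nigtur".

wowamum and bunwewom both end in -m yet inflect differently (tiwowamum, bunwewomani), so the final letter is not what conditions the rule; the last vowel is.
"nigtur" has last vowel 'u'. The stems whose last vowel is 'u' (fezul → tifezul, tortawrus → titortawrus, wowamum → tiwowamum) add the prefix ti-.
So nigtur → tinigtur.

tinigtur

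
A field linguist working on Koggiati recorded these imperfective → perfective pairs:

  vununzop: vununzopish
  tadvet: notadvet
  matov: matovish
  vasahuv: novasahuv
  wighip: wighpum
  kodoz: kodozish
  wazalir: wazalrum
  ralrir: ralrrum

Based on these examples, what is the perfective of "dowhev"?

nodowhev

vununzop and wighip both end in -p yet inflect differently (vununzopish, wighpum), so the final letter is not what conditions the rule; the last vowel is.
"dowhev" has last vowel 'e'. The one such stem in the data (tadvet → notadvet) adds the prefix no-, so the same rule applies.
So dowhev → nodowhev.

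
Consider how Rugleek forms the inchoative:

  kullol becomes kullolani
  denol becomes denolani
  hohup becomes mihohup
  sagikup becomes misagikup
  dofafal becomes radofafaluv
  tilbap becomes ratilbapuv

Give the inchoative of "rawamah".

rarawamahuv

kullol and dofafal both end in -l yet inflect differently (kullolani, radofafaluv), so the final letter is not what conditions the rule; the last vowel is.
"rawamah" has last vowel 'a'. The stems whose last vowel is 'a' (dofafal → radofafaluv, tilbap → ratilbapuv) add ra- … -uv around the stem.
So rawamah → rarawamahuv.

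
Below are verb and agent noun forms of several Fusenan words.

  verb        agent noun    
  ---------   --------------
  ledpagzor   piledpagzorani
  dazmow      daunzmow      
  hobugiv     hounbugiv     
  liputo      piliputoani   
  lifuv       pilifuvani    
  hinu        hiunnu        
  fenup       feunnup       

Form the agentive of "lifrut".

pilifrutani

"lifrut" begins with l-. The stems beginning with l- (lifuv → pilifuvani, liputo → piliputoani, ledpagzor → piledpagzorani) add pi- … -ani around the stem.
So lifrut → pilifrutani.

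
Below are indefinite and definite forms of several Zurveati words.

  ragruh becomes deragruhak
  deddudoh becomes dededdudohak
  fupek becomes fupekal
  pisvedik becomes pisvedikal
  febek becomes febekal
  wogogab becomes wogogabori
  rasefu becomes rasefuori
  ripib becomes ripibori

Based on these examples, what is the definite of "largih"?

ragruh and rasefu both have last vowel 'u' yet inflect differently (deragruhak, rasefuori), so the last vowel is not what conditions the rule; the final letter is.
"largih" ends in -h. The stems ending in -h (ragruh → deragruhak, deddudoh → dededdudohak) add de- … -ak around the stem.
The other patterns: stems ending in -k add -al; stems ending in -b or -u add -ori.
So largih → delargihak.

delargihak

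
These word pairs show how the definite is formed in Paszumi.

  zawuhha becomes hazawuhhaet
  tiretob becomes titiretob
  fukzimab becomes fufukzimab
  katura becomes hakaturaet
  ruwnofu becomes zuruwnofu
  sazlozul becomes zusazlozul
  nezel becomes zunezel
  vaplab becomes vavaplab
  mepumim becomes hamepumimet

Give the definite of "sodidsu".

zusodidsu

fukzimab and zawuhha both have last vowel 'a' yet inflect differently (fufukzimab, hazawuhhaet), so the last vowel is not what conditions the rule; the final letter is.
"sodidsu" ends in -u. The one such stem in the data (ruwnofu → zuruwnofu) adds the prefix zu-, so the same rule applies.
So sodidsu → zusodidsu.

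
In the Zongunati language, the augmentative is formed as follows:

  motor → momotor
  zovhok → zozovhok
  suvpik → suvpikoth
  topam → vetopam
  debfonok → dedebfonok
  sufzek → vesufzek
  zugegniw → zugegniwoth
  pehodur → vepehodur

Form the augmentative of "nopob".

nonopob

suvpik and debfonok both end in -k yet inflect differently (suvpikoth, dedebfonok), so the final letter is not what conditions the rule; the last vowel is.
"nopob" has last vowel 'o'. The stems whose last vowel is 'o' (motor → momotor, debfonok → dedebfonok, zovhok → zozovhok) repeat the first consonant+vowel as a prefix.
The other patterns: stems whose last vowel is 'i' add -oth; stems whose last vowel is 'a', 'e' or 'u' add the prefix ve-.
So nopob → nonopob.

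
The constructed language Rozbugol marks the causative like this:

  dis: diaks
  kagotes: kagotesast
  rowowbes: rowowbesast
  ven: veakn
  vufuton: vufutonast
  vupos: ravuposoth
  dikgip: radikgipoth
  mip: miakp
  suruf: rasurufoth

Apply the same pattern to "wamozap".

wamozapast

"wamozap" has 3 vowels. The stems with 3 vowels (rowowbes → rowowbesast, kagotes → kagotesast, vufuton → vufutonast) add -ast.
The other patterns: stems with 1 vowel insert -ak- after the first vowel; stems with 2 vowels add ra- … -oth around the stem.
So wamozap → wamozapast.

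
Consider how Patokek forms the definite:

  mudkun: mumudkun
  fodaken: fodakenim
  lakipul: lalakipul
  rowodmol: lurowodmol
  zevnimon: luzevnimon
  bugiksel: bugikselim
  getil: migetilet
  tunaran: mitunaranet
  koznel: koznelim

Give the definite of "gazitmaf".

migazitmafet

mudkun and tunaran both end in -n yet inflect differently (mumudkun, mitunaranet), so the final letter is not what conditions the rule; the last vowel is.
"gazitmaf" has last vowel 'a'. The one such stem in the data (tunaran → mitunaranet) adds mi- … -et around the stem, so the same rule applies.
The other patterns: stems whose last vowel is 'u' repeat the first consonant+vowel as a prefix; stems whose last vowel is 'e' add -im; stems whose last vowel is 'o' add the prefix lu-.
So gazitmaf → migazitmafet.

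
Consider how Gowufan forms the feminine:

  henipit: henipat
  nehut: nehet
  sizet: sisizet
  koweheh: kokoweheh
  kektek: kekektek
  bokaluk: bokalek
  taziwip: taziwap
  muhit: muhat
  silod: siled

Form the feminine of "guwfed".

henipit and sizet both end in -t yet inflect differently (henipat, sisizet), so the final letter is not what conditions the rule; the last vowel is.
"guwfed" has last vowel 'e'. The stems whose last vowel is 'e' (sizet → sisizet, kektek → kekektek, koweheh → kokoweheh) repeat the first consonant+vowel as a prefix.
The other patterns: stems whose last vowel is 'i' change the last vowel to 'a'; stems whose last vowel is 'o' or 'u' change the last vowel to 'e'.
So guwfed → guguwfed.

guguwfed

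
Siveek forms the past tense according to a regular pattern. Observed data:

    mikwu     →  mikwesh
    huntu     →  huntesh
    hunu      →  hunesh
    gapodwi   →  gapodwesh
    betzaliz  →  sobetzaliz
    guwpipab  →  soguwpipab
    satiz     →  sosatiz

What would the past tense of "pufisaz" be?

"pufisaz" ends in a consonant. The stems ending in a consonant (betzaliz → sobetzaliz, guwpipab → soguwpipab, satiz → sosatiz) add the prefix so-.
The other pattern: stems ending in a vowel drop the final letter and add -esh.
So pufisaz → sopufisaz.

sopufisaz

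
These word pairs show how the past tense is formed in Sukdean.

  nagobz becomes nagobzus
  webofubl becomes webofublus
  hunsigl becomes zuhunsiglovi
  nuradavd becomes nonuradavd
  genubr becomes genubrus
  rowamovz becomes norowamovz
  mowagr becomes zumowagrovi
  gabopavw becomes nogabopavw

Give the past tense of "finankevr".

nofinankevr

"finankevr" has second-to-last letter 'v'. The stems whose second-to-last letter is 'v' (gabopavw → nogabopavw, nuradavd → nonuradavd, rowamovz → norowamovz) add the prefix no-.
The other patterns: stems whose second-to-last letter is 'g' add zu- … -ovi around the stem; stems whose second-to-last letter is 'b' add -us.
So finankevr → nofinankevr.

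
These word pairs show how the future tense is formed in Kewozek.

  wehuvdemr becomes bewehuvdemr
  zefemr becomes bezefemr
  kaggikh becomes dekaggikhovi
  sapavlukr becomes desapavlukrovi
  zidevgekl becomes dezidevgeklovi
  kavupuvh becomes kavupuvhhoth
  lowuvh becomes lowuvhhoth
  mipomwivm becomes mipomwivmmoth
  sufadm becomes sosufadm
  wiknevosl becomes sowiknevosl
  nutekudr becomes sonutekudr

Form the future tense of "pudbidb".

wehuvdemr and sapavlukr both end in -r yet inflect differently (bewehuvdemr, desapavlukrovi), so the final letter is not what conditions the rule; the second-to-last letter is.
"pudbidb" has second-to-last letter 'd'. The stems whose second-to-last letter is 'd' (sufadm → sosufadm, nutekudr → sonutekudr) add the prefix so-.
The other patterns: stems whose second-to-last letter is 'm' add the prefix be-; stems whose second-to-last letter is 'k' add de- … -ovi around the stem; stems whose second-to-last letter is 'v' double the final consonant and add -oth.
So pudbidb → sopudbidb.

sopudbidb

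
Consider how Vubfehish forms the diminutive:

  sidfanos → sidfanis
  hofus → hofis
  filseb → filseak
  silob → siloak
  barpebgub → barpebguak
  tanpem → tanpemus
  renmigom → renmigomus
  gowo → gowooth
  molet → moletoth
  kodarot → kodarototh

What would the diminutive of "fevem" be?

sidfanos and silob both have last vowel 'o' yet inflect differently (sidfanis, siloak), so the last vowel is not what conditions the rule; the final letter is.
"fevem" ends in -m. The stems ending in -m (tanpem → tanpemus, renmigom → renmigomus) add -us.
So fevem → fevemus.

fevemus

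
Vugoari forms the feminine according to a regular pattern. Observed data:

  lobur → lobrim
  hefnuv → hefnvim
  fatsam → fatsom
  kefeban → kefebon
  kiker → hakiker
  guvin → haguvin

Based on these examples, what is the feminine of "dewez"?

lobur and kiker both end in -r yet inflect differently (lobrim, hakiker), so the final letter is not what conditions the rule; the last vowel is.
"dewez" has last vowel 'e'. The one such stem in the data (kiker → hakiker) adds the prefix ha-, so the same rule applies.
So dewez → hadewez.

hadewez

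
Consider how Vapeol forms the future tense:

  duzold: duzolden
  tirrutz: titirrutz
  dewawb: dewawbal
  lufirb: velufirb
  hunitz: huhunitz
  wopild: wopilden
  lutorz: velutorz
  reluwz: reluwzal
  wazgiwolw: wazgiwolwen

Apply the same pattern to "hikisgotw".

lutorz and hunitz both end in -z yet inflect differently (velutorz, huhunitz), so the final letter is not what conditions the rule; the second-to-last letter is.
"hikisgotw" has second-to-last letter 't'. The stems whose second-to-last letter is 't' (hunitz → huhunitz, tirrutz → titirrutz) repeat the first consonant+vowel as a prefix.
So hikisgotw → hihikisgotw.

hihikisgotw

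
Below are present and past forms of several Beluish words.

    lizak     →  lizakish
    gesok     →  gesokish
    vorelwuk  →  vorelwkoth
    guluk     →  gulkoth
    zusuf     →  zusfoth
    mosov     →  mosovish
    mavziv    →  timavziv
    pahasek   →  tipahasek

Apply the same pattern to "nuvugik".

pahasek and vorelwuk both end in -k yet inflect differently (tipahasek, vorelwkoth), so the final letter is not what conditions the rule; the last vowel is.
"nuvugik" has last vowel 'i'. The one such stem in the data (mavziv → timavziv) adds the prefix ti-, so the same rule applies.
The other patterns: stems whose last vowel is 'u' delete the last vowel and add -oth; stems whose last vowel is 'a' or 'o' add -ish.
So nuvugik → tinuvugik.

tinuvugik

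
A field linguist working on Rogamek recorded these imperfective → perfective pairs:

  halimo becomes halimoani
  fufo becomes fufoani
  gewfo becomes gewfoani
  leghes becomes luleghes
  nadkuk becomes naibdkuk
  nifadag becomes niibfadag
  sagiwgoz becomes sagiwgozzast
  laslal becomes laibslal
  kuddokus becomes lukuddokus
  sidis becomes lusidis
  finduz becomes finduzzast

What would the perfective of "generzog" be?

geibnerzog

"generzog" ends in -g. The one such stem in the data (nifadag → niibfadag) inserts -ib- after the first vowel (as do nadkuk, laslal), so the same rule applies.
The other patterns: stems ending in -z double the final consonant and add -ast; stems ending in -o add -ani; stems ending in -s add the prefix lu-.
So generzog → geibnerzog.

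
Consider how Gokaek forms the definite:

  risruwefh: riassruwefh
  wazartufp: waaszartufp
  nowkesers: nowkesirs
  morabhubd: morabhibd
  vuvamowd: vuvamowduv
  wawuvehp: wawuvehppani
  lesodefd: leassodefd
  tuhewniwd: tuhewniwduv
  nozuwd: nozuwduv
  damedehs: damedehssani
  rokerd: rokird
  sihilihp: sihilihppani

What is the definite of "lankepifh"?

morabhubd and nozuwd both end in -d yet inflect differently (morabhibd, nozuwduv), so the final letter is not what conditions the rule; the second-to-last letter is.
"lankepifh" has second-to-last letter 'f'. The stems whose second-to-last letter is 'f' (lesodefd → leassodefd, risruwefh → riassruwefh, wazartufp → waaszartufp) insert -as- after the first vowel.
The other patterns: stems whose second-to-last letter is 'b' or 'r' change the last vowel to 'i'; stems whose second-to-last letter is 'w' add -uv; stems whose second-to-last letter is 'h' double the final consonant and add -ani.
So lankepifh → laasnkepifh.

laasnkepifh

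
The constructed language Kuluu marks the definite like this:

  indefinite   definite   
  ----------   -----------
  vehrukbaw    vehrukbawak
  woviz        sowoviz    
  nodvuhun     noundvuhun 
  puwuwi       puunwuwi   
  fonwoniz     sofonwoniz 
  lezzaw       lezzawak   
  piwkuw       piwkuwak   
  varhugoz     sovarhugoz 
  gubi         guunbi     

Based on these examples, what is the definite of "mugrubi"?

muungrubi

fonwoniz and gubi both have last vowel 'i' yet inflect differently (sofonwoniz, guunbi), so the last vowel is not what conditions the rule; the final letter is.
"mugrubi" ends in -i. The stems ending in -i (gubi → guunbi, puwuwi → puunwuwi) insert -un- after the first vowel.
The other patterns: stems ending in -z add the prefix so-; stems ending in -w add -ak.
So mugrubi → muungrubi.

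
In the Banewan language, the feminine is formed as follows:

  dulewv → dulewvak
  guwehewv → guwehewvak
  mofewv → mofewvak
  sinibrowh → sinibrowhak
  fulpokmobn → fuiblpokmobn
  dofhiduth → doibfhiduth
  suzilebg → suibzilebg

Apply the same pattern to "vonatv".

voibnatv

sinibrowh and dofhiduth both end in -h yet inflect differently (sinibrowhak, doibfhiduth), so the final letter is not what conditions the rule; the second-to-last letter is.
"vonatv" has second-to-last letter 't'. The one such stem in the data (dofhiduth → doibfhiduth) inserts -ib- after the first vowel (as do fulpokmobn, suzilebg), so the same rule applies.
So vonatv → voibnatv.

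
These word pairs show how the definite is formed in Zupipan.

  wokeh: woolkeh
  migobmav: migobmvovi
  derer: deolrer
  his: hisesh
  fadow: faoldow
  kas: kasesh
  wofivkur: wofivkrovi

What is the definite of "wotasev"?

"wotasev" has 3 vowels. The stems with 3 vowels (migobmav → migobmvovi, wofivkur → wofivkrovi) delete the last vowel and add -ovi.
So wotasev → wotasvovi.

wotasvovi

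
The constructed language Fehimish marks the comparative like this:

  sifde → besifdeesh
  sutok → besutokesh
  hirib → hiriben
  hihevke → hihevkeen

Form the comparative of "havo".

havoen

"havo" begins with h-. The stems beginning with h- (hirib → hiriben, hihevke → hihevkeen) add -en.
The other pattern: stems beginning with s- add be- … -esh around the stem.
So havo → havoen.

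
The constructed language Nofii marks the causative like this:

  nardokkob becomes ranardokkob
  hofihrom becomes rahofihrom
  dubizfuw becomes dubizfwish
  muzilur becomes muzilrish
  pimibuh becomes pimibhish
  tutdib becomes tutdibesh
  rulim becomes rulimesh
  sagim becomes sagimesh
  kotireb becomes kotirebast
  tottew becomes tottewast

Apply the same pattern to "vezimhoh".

ravezimhoh

nardokkob and tutdib both end in -b yet inflect differently (ranardokkob, tutdibesh), so the final letter is not what conditions the rule; the last vowel is.
"vezimhoh" has last vowel 'o'. The stems whose last vowel is 'o' (nardokkob → ranardokkob, hofihrom → rahofihrom) add the prefix ra-.
So vezimhoh → ravezimhoh.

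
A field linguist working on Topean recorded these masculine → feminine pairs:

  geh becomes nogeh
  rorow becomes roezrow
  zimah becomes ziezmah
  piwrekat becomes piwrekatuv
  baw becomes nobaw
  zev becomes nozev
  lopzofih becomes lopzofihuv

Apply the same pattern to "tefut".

teezfut

geh and zimah both end in -h yet inflect differently (nogeh, ziezmah), so the final letter is not what conditions the rule; the number of vowels is.
"tefut" has 2 vowels. The stems with 2 vowels (zimah → ziezmah, rorow → roezrow) insert -ez- after the first vowel.
The other patterns: stems with 1 vowel add the prefix no-; stems with 3 vowels add -uv.
So tefut → teezfut.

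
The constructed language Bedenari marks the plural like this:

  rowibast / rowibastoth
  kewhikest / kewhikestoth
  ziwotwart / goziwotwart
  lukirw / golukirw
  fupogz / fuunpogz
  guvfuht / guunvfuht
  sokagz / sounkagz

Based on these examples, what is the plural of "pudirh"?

gopudirh

rowibast and ziwotwart both end in -t yet inflect differently (rowibastoth, goziwotwart), so the final letter is not what conditions the rule; the second-to-last letter is.
"pudirh" has second-to-last letter 'r'. The stems whose second-to-last letter is 'r' (ziwotwart → goziwotwart, lukirw → golukirw) add the prefix go-.
So pudirh → gopudirh.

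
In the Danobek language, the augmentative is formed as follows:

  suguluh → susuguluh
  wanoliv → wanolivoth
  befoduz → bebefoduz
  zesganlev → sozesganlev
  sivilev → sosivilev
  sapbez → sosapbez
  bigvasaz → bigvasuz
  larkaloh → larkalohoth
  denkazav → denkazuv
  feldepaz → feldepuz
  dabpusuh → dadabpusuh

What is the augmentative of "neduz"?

wanoliv and denkazav both end in -v yet inflect differently (wanolivoth, denkazuv), so the final letter is not what conditions the rule; the last vowel is.
"neduz" has last vowel 'u'. The stems whose last vowel is 'u' (dabpusuh → dadabpusuh, befoduz → bebefoduz, suguluh → susuguluh) repeat the first consonant+vowel as a prefix.
The other patterns: stems whose last vowel is 'i' or 'o' add -oth; stems whose last vowel is 'a' change the last vowel to 'u'; stems whose last vowel is 'e' add the prefix so-.
So neduz → neneduz.

neneduz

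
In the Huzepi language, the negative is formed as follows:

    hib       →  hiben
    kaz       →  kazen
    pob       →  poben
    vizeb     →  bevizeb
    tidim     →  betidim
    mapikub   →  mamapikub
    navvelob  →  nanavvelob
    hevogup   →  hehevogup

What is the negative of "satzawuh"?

hib and vizeb both end in -b yet inflect differently (hiben, bevizeb), so the final letter is not what conditions the rule; the number of vowels is.
"satzawuh" has 3 vowels. The stems with 3 vowels (mapikub → mamapikub, navvelob → nanavvelob, hevogup → hehevogup) repeat the first consonant+vowel as a prefix.
The other patterns: stems with 1 vowel add -en; stems with 2 vowels add the prefix be-.
So satzawuh → sasatzawuh.

sasatzawuh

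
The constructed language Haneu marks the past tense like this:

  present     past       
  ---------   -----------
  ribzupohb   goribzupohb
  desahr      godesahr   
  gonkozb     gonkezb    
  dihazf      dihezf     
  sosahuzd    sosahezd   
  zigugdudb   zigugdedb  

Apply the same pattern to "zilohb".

gozilohb

ribzupohb and gonkozb both end in -b yet inflect differently (goribzupohb, gonkezb), so the final letter is not what conditions the rule; the second-to-last letter is.
"zilohb" has second-to-last letter 'h'. The stems whose second-to-last letter is 'h' (ribzupohb → goribzupohb, desahr → godesahr) add the prefix go-.
So zilohb → gozilohb.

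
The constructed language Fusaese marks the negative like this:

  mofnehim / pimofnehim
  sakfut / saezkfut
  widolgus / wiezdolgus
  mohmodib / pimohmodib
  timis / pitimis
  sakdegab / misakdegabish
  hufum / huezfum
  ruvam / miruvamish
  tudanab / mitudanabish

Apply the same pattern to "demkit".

widolgus and timis both end in -s yet inflect differently (wiezdolgus, pitimis), so the final letter is not what conditions the rule; the last vowel is.
"demkit" has last vowel 'i'. The stems whose last vowel is 'i' (timis → pitimis, mohmodib → pimohmodib, mofnehim → pimofnehim) add the prefix pi-.
The other patterns: stems whose last vowel is 'u' insert -ez- after the first vowel; stems whose last vowel is 'a' add mi- … -ish around the stem.
So demkit → pidemkit.

pidemkit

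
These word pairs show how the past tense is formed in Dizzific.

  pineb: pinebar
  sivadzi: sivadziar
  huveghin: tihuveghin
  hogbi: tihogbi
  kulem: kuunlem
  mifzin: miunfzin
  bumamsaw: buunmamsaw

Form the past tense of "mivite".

miunvite

sivadzi and hogbi both end in -i yet inflect differently (sivadziar, tihogbi), so the final letter is not what conditions the rule; the first letter is.
"mivite" begins with m-. The one such stem in the data (mifzin → miunfzin) inserts -un- after the first vowel (as do kulem, bumamsaw), so the same rule applies.
So mivite → miunvite.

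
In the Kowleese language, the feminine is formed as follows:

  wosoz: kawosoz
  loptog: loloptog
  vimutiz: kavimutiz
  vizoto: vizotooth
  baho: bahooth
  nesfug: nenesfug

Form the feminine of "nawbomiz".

kanawbomiz

wosoz and baho both have last vowel 'o' yet inflect differently (kawosoz, bahooth), so the last vowel is not what conditions the rule; the final letter is.
"nawbomiz" ends in -z. The stems ending in -z (vimutiz → kavimutiz, wosoz → kawosoz) add the prefix ka-.
So nawbomiz → kanawbomiz.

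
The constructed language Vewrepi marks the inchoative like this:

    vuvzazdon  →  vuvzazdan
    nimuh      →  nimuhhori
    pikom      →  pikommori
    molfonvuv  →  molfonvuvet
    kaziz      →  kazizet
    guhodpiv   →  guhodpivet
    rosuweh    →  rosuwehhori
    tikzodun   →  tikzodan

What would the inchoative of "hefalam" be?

"hefalam" ends in -m. The one such stem in the data (pikom → pikommori) doubles the final consonant and adds -ori (as do rosuweh, nimuh), so the same rule applies.
So hefalam → hefalammori.

hefalammori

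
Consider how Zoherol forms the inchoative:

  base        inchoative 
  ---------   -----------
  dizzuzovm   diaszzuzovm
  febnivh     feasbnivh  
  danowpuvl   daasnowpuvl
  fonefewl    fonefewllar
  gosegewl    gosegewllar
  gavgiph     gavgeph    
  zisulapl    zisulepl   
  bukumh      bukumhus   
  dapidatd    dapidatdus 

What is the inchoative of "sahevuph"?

"sahevuph" has second-to-last letter 'p'. The stems whose second-to-last letter is 'p' (gavgiph → gavgeph, zisulapl → zisulepl) change the last vowel to 'e'.
The other patterns: stems whose second-to-last letter is 'v' insert -as- after the first vowel; stems whose second-to-last letter is 'w' double the final consonant and add -ar; stems whose second-to-last letter is 'm' or 't' add -us.
So sahevuph → saheveph.

saheveph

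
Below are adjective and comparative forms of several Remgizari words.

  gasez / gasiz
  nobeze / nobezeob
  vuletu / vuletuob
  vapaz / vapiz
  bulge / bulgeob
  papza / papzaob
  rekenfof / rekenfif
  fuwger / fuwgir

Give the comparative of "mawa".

mawaob

"mawa" ends in a vowel. The stems ending in a vowel (papza → papzaob, bulge → bulgeob, vuletu → vuletuob) add -ob.
So mawa → mawaob.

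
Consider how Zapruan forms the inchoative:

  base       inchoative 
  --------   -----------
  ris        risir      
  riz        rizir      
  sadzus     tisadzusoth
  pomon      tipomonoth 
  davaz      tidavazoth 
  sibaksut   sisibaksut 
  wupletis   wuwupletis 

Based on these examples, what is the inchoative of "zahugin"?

zazahugin

ris and sadzus both end in -s yet inflect differently (risir, tisadzusoth), so the final letter is not what conditions the rule; the number of vowels is.
"zahugin" has 3 vowels. The stems with 3 vowels (sibaksut → sisibaksut, wupletis → wuwupletis) repeat the first consonant+vowel as a prefix.
The other patterns: stems with 1 vowel add -ir; stems with 2 vowels add ti- … -oth around the stem.
So zahugin → zazahugin.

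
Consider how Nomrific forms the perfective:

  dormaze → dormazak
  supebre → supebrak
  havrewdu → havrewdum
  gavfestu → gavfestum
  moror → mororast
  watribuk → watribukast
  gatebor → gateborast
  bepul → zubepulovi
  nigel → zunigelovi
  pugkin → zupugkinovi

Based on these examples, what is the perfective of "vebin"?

"vebin" ends in -n. The one such stem in the data (pugkin → zupugkinovi) adds zu- … -ovi around the stem, so the same rule applies.
So vebin → zuvebinovi.

zuvebinovi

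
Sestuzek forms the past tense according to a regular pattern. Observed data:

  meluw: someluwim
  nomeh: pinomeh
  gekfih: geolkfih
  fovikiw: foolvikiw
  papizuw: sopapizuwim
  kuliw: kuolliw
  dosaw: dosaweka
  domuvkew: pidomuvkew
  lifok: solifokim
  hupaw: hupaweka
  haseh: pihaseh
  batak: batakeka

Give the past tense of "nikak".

nikakeka

"nikak" has last vowel 'a'. The stems whose last vowel is 'a' (hupaw → hupaweka, batak → batakeka, dosaw → dosaweka) add -eka.
The other patterns: stems whose last vowel is 'i' insert -ol- after the first vowel; stems whose last vowel is 'o' or 'u' add so- … -im around the stem; stems whose last vowel is 'e' add the prefix pi-.
So nikak → nikakeka.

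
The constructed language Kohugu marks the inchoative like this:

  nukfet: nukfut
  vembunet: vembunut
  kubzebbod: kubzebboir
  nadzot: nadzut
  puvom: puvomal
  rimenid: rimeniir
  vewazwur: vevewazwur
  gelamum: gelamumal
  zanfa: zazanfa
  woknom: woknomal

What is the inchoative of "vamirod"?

vamiroir

"vamirod" ends in -d. The stems ending in -d (rimenid → rimeniir, kubzebbod → kubzebboir) drop the final letter and add -ir.
The other patterns: stems ending in -m add -al; stems ending in -t change the last vowel to 'u'; stems ending in -a or -r repeat the first consonant+vowel as a prefix.
So vamirod → vamiroir.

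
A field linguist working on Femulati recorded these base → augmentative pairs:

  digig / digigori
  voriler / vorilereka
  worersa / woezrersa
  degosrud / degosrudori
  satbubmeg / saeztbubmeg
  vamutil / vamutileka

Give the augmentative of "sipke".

digig and satbubmeg both end in -g yet inflect differently (digigori, saeztbubmeg), so the final letter is not what conditions the rule; the first letter is.
"sipke" begins with s-. The one such stem in the data (satbubmeg → saeztbubmeg) inserts -ez- after the first vowel (as does worersa), so the same rule applies.
The other patterns: stems beginning with d- add -ori; stems beginning with v- add -eka.
So sipke → siezpke.

siezpke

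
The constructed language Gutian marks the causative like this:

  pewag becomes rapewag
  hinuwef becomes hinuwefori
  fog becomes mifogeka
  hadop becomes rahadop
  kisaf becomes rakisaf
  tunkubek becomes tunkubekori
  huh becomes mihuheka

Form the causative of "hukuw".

rahukuw

fog and pewag both end in -g yet inflect differently (mifogeka, rapewag), so the final letter is not what conditions the rule; the number of vowels is.
"hukuw" has 2 vowels. The stems with 2 vowels (pewag → rapewag, kisaf → rakisaf, hadop → rahadop) add the prefix ra-.
So hukuw → rahukuw.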